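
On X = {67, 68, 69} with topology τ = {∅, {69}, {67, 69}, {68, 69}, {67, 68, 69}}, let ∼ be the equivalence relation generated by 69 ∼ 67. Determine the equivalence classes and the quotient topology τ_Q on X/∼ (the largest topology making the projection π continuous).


X/∼ = {[67=69], [68]}; |τ_Q| = 3.

Equivalence classes: [67=69], [68].
Quotient map π: X → X/∼ sends 67 ↦ [67=69], 68 ↦ [68], 69 ↦ [67=69].
For each subset V ⊆ X/∼, compute π^{-1}(V) ⊆ X and check whether π^{-1}(V) ∈ τ. V is open in τ_Q iff π^{-1}(V) ∈ τ.
  V = {}: π^{-1}(V) = ∅ ∈ τ ✓.
  V = {[67=69]}: π^{-1}(V) = {67, 69} ∈ τ ✓.
  V = {[68]}: π^{-1}(V) = {68} ∉ τ ✗.
  V = {[67=69], [68]}: π^{-1}(V) = {67, 68, 69} ∈ τ ✓.
Open sets in the quotient: τ_Q = {{}, {[67=69]}, {[67=69], [68]}} (3 elements).


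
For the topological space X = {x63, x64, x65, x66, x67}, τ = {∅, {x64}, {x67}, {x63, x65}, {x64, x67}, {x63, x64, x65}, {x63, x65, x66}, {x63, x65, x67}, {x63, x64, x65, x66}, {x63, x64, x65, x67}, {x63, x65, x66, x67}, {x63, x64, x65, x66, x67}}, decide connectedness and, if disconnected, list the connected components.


(X, τ) is disconnected; components = [{x64}, {x67}, {x63, x65, x66}].

Find clopen sets (U ∈ τ with X ∖ U ∈ τ):
  U = ∅, X ∖ U = {x63, x64, x65, x66, x67} — both open, so U is clopen.
  U = {x64}, X ∖ U = {x63, x65, x66, x67} — both open, so U is clopen.
  U = {x67}, X ∖ U = {x63, x64, x65, x66} — both open, so U is clopen.
  U = {x64, x67}, X ∖ U = {x63, x65, x66} — both open, so U is clopen.
  U = {x63, x65, x66}, X ∖ U = {x64, x67} — both open, so U is clopen.
  U = {x63, x64, x65, x66}, X ∖ U = {x67} — both open, so U is clopen.
  U = {x63, x65, x66, x67}, X ∖ U = {x64} — both open, so U is clopen.
  U = {x63, x64, x65, x66, x67}, X ∖ U = ∅ — both open, so U is clopen.
Nontrivial clopen(s) exist: e.g. {x64}. So (X, τ) is disconnected.
Compute connected components by grouping points that agree on all clopens:
  component: {x64}
  component: {x67}
  component: {x63, x65, x66}


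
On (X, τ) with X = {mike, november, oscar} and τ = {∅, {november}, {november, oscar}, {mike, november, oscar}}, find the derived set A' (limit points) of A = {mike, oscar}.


A' = {mike}

For each x ∈ X, list the open sets U ∈ τ with x ∈ U, then check whether U ∩ (A ∖ {x}) ≠ ∅ for every such U.
  x = mike: opens ∋ x are {mike, november, oscar}; each meets A ∖ {mike}, so x IS a limit point.
  x = november: open {november} ∋ x has {november} ∩ (A ∖ {november}) = ∅, so x is NOT a limit point.
  x = oscar: open {november, oscar} ∋ x has {november, oscar} ∩ (A ∖ {oscar}) = ∅, so x is NOT a limit point.
Collecting: A' = {mike}.


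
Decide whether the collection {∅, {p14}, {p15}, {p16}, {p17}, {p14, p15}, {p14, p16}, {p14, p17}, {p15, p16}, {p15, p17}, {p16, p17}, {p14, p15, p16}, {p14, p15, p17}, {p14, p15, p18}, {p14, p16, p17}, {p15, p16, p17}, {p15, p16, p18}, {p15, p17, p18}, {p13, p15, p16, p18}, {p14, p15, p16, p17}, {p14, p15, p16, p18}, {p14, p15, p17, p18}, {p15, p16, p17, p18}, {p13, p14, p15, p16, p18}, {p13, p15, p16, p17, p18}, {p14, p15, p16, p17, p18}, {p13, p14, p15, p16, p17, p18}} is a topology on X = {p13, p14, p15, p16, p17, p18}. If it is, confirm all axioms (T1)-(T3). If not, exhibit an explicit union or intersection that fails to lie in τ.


τ is NOT a topology on X.

Axiom (T1): ∅ ∈ τ? Yes; X ∈ τ? Yes.
Axiom (T2/T3): check pairwise unions and intersections of members of τ.
Counterexample for (T3): {p14, p15, p18} ∩ {p15, p16, p18} = {p15, p18} ∉ τ. Therefore τ is NOT a topology.


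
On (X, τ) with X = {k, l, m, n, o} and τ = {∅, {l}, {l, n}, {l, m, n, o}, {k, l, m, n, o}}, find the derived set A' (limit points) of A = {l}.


A' = {k, m, n, o}

For each x ∈ X, list the open sets U ∈ τ with x ∈ U, then check whether U ∩ (A ∖ {x}) ≠ ∅ for every such U.
  x = k: opens ∋ x are {k, l, m, n, o}; each meets A ∖ {k}, so x IS a limit point.
  x = l: open {l} ∋ x has {l} ∩ (A ∖ {l}) = ∅, so x is NOT a limit point.
  x = m: opens ∋ x are {l, m, n, o}, {k, l, m, n, o}; each meets A ∖ {m}, so x IS a limit point.
  x = n: opens ∋ x are {l, n}, {l, m, n, o}, {k, l, m, n, o}; each meets A ∖ {n}, so x IS a limit point.
  x = o: opens ∋ x are {l, m, n, o}, {k, l, m, n, o}; each meets A ∖ {o}, so x IS a limit point.
Collecting: A' = {k, m, n, o}.


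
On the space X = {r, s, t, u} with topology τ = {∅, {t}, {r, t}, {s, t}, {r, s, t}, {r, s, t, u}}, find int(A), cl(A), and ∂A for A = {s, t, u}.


int(A) = {s, t}, cl(A) = {r, s, t, u}, ∂A = {r, u}.

Closed sets in (X, τ) are complements of opens:
  closed(X, τ) = {∅, {u}, {r, u}, {s, u}, {r, s, u}, {r, s, t, u}}.
int(A) = ⋃ {U ∈ τ : U ⊆ A}. Opens contained in A: ∅, {t}, {s, t}.
Taking the union of these: int(A) = {s, t}.
cl(A) = ⋂ {C closed : A ⊆ C}. Closed sets containing A: {r, s, t, u}.
Intersecting these: cl(A) = {r, s, t, u}.
∂A = cl(A) ∖ int(A) = {r, s, t, u} ∖ {s, t} = {r, u}.


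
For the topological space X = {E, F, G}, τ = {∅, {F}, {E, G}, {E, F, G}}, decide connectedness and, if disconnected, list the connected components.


(X, τ) is disconnected; components = [{F}, {E, G}].

Find clopen sets (U ∈ τ with X ∖ U ∈ τ):
  U = ∅, X ∖ U = {E, F, G} — both open, so U is clopen.
  U = {F}, X ∖ U = {E, G} — both open, so U is clopen.
  U = {E, G}, X ∖ U = {F} — both open, so U is clopen.
  U = {E, F, G}, X ∖ U = ∅ — both open, so U is clopen.
Nontrivial clopen(s) exist: e.g. {F}. So (X, τ) is disconnected.
Compute connected components by grouping points that agree on all clopens:
  component: {F}
  component: {E, G}


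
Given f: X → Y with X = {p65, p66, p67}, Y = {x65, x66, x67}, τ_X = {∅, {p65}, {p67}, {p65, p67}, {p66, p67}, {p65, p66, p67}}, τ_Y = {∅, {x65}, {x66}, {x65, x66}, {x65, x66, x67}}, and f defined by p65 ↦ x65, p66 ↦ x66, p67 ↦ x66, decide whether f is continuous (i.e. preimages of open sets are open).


f IS continuous.

Compute f^{-1}(U) for each U ∈ τ_Y:
  U = ∅: f^{-1}(U) = ∅ ∈ τ_X ✓.
  U = {x65}: f^{-1}(U) = {p65} ∈ τ_X ✓.
  U = {x66}: f^{-1}(U) = {p66, p67} ∈ τ_X ✓.
  U = {x65, x66}: f^{-1}(U) = {p65, p66, p67} ∈ τ_X ✓.
  U = {x65, x66, x67}: f^{-1}(U) = {p65, p66, p67} ∈ τ_X ✓.
Every preimage lies in τ_X, so f IS continuous.


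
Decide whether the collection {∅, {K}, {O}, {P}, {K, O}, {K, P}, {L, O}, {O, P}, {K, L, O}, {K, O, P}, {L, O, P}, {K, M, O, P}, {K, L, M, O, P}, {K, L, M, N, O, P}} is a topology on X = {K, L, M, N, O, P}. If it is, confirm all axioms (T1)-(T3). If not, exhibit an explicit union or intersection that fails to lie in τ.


τ is NOT a topology on X.

Axiom (T1): ∅ ∈ τ? Yes; X ∈ τ? Yes.
Axiom (T2/T3): check pairwise unions and intersections of members of τ.
Counterexample for (T2): {K} ∪ {L, O, P} = {K, L, O, P} ∉ τ. Therefore τ is NOT a topology.


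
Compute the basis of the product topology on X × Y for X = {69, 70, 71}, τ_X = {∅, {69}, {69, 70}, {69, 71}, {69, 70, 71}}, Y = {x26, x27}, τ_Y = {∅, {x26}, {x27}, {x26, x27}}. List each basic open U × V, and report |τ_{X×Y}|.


Basis B = {∅ × ∅, {69} × {x26}, {69} × {x27}, {69} × {x26, x27}, {69, 70} × {x26}, {69, 71} × {x26}, {69, 70} × {x27}, {69, 71} × {x27}, {69, 70, 71} × {x26}, {69, 70, 71} × {x27}, {69, 70} × {x26, x27}, {69, 71} × {x26, x27}, {69, 70, 71} × {x26, x27}}; |τ_{X×Y}| = 25.

Enumerate products U × V with U ∈ τ_X, V ∈ τ_Y (deduplicated):
  ∅ × ∅ = {} (∅)
  {69} × {x26} = {(69,x26)}
  {69} × {x27} = {(69,x27)}
  {69} × {x26, x27} = {(69,x26), (69,x27)}
  {69, 70} × {x26} = {(69,x26), (70,x26)}
  {69, 71} × {x26} = {(69,x26), (71,x26)}
  {69, 70} × {x27} = {(69,x27), (70,x27)}
  {69, 71} × {x27} = {(69,x27), (71,x27)}
  {69, 70, 71} × {x26} = {(69,x26), (70,x26), (71,x26)}
  {69, 70, 71} × {x27} = {(69,x27), (70,x27), (71,x27)}
  {69, 70} × {x26, x27} = {(69,x26), (69,x27), (70,x26), (70,x27)}
  {69, 71} × {x26, x27} = {(69,x26), (69,x27), (71,x26), (71,x27)}
  {69, 70, 71} × {x26, x27} = {(69,x26), (69,x27), (70,x26), (70,x27), (71,x26), (71,x27)}
These 13 distinct sets form the basis B.
Close under arbitrary unions to get τ_{X×Y}; counting gives |τ_{X×Y}| = 25.


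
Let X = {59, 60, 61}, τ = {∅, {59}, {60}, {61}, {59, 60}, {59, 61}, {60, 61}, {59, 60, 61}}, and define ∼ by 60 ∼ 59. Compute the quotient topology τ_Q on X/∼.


X/∼ = {[59=60], [61]}; |τ_Q| = 4.

Equivalence classes: [59=60], [61].
Quotient map π: X → X/∼ sends 59 ↦ [59=60], 60 ↦ [59=60], 61 ↦ [61].
For each subset V ⊆ X/∼, compute π^{-1}(V) ⊆ X and check whether π^{-1}(V) ∈ τ. V is open in τ_Q iff π^{-1}(V) ∈ τ.
  V = {}: π^{-1}(V) = ∅ ∈ τ ✓.
  V = {[59=60]}: π^{-1}(V) = {59, 60} ∈ τ ✓.
  V = {[61]}: π^{-1}(V) = {61} ∈ τ ✓.
  V = {[59=60], [61]}: π^{-1}(V) = {59, 60, 61} ∈ τ ✓.
Open sets in the quotient: τ_Q = {{}, {[59=60]}, {[61]}, {[59=60], [61]}} (4 elements).


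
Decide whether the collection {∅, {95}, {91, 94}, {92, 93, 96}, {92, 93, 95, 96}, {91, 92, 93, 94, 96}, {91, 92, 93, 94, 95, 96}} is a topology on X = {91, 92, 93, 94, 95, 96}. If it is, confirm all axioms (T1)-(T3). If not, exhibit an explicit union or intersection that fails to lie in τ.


τ is NOT a topology on X.

Axiom (T1): ∅ ∈ τ? Yes; X ∈ τ? Yes.
Axiom (T2/T3): check pairwise unions and intersections of members of τ.
Counterexample for (T2): {95} ∪ {91, 94} = {91, 94, 95} ∉ τ. Therefore τ is NOT a topology.


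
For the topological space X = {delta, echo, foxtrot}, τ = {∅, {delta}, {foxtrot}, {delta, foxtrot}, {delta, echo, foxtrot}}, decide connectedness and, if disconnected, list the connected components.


(X, τ) is connected.

Find clopen sets (U ∈ τ with X ∖ U ∈ τ):
  U = ∅, X ∖ U = {delta, echo, foxtrot} — both open, so U is clopen.
  U = {delta, echo, foxtrot}, X ∖ U = ∅ — both open, so U is clopen.
Only trivial clopens (∅ and X) exist, so (X, τ) is connected.
Compute connected components by grouping points that agree on all clopens:
  component: {delta, echo, foxtrot}


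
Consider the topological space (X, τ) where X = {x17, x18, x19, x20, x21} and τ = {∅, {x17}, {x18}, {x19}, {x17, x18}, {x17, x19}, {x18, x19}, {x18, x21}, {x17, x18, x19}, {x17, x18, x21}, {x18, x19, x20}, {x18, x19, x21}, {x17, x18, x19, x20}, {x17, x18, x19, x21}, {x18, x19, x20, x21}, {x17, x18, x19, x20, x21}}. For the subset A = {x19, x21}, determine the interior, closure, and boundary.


int(A) = {x19}, cl(A) = {x19, x20, x21}, ∂A = {x20, x21}.

Closed sets in (X, τ) are complements of opens:
  closed(X, τ) = {∅, {x17}, {x20}, {x21}, {x17, x20}, {x17, x21}, {x19, x20}, {x20, x21}, {x17, x19, x20}, {x17, x20, x21}, {x18, x20, x21}, {x19, x20, x21}, {x17, x18, x20, x21}, {x17, x19, x20, x21}, {x18, x19, x20, x21}, {x17, x18, x19, x20, x21}}.
int(A) = ⋃ {U ∈ τ : U ⊆ A}. Opens contained in A: ∅, {x19}.
Taking the union of these: int(A) = {x19}.
cl(A) = ⋂ {C closed : A ⊆ C}. Closed sets containing A: {x19, x20, x21}, {x17, x19, x20, x21}, {x18, x19, x20, x21}, {x17, x18, x19, x20, x21}.
Intersecting these: cl(A) = {x19, x20, x21}.
∂A = cl(A) ∖ int(A) = {x19, x20, x21} ∖ {x19} = {x20, x21}.


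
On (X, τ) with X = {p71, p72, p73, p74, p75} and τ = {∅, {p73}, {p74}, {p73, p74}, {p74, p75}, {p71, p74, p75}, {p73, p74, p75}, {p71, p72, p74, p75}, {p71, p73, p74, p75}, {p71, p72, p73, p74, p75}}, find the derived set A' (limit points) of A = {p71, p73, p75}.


A' = {p71, p72}

For each x ∈ X, list the open sets U ∈ τ with x ∈ U, then check whether U ∩ (A ∖ {x}) ≠ ∅ for every such U.
  x = p71: opens ∋ x are {p71, p74, p75}, {p71, p72, p74, p75}, {p71, p73, p74, p75}, {p71, p72, p73, p74, p75}; each meets A ∖ {p71}, so x IS a limit point.
  x = p72: opens ∋ x are {p71, p72, p74, p75}, {p71, p72, p73, p74, p75}; each meets A ∖ {p72}, so x IS a limit point.
  x = p73: open {p73} ∋ x has {p73} ∩ (A ∖ {p73}) = ∅, so x is NOT a limit point.
  x = p74: open {p74} ∋ x has {p74} ∩ (A ∖ {p74}) = ∅, so x is NOT a limit point.
  x = p75: open {p74, p75} ∋ x has {p74, p75} ∩ (A ∖ {p75}) = ∅, so x is NOT a limit point.
Collecting: A' = {p71, p72}.


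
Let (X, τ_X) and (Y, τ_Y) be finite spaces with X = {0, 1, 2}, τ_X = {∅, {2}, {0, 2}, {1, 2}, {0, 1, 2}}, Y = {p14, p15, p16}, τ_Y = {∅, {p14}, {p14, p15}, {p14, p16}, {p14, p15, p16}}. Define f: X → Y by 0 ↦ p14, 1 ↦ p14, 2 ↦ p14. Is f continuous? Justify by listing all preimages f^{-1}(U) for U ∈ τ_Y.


f IS continuous.

Compute f^{-1}(U) for each U ∈ τ_Y:
  U = ∅: f^{-1}(U) = ∅ ∈ τ_X ✓.
  U = {p14}: f^{-1}(U) = {0, 1, 2} ∈ τ_X ✓.
  U = {p14, p15}: f^{-1}(U) = {0, 1, 2} ∈ τ_X ✓.
  U = {p14, p16}: f^{-1}(U) = {0, 1, 2} ∈ τ_X ✓.
  U = {p14, p15, p16}: f^{-1}(U) = {0, 1, 2} ∈ τ_X ✓.
Every preimage lies in τ_X, so f IS continuous.


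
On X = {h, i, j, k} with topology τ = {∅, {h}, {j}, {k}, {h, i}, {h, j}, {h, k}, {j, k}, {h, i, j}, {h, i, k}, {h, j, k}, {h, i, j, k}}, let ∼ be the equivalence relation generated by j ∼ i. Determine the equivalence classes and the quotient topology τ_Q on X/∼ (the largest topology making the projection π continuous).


X/∼ = {[h], [i=j], [k]}; |τ_Q| = 6.

Equivalence classes: [h], [i=j], [k].
Quotient map π: X → X/∼ sends h ↦ [h], i ↦ [i=j], j ↦ [i=j], k ↦ [k].
For each subset V ⊆ X/∼, compute π^{-1}(V) ⊆ X and check whether π^{-1}(V) ∈ τ. V is open in τ_Q iff π^{-1}(V) ∈ τ.
  V = {}: π^{-1}(V) = ∅ ∈ τ ✓.
  V = {[h]}: π^{-1}(V) = {h} ∈ τ ✓.
  V = {[i=j]}: π^{-1}(V) = {i, j} ∉ τ ✗.
  V = {[h], [i=j]}: π^{-1}(V) = {h, i, j} ∈ τ ✓.
  V = {[k]}: π^{-1}(V) = {k} ∈ τ ✓.
  V = {[h], [k]}: π^{-1}(V) = {h, k} ∈ τ ✓.
  V = {[i=j], [k]}: π^{-1}(V) = {i, j, k} ∉ τ ✗.
  V = {[h], [i=j], [k]}: π^{-1}(V) = {h, i, j, k} ∈ τ ✓.
Open sets in the quotient: τ_Q = {{}, {[h]}, {[h], [i=j]}, {[k]}, {[h], [k]}, {[h], [i=j], [k]}} (6 elements).


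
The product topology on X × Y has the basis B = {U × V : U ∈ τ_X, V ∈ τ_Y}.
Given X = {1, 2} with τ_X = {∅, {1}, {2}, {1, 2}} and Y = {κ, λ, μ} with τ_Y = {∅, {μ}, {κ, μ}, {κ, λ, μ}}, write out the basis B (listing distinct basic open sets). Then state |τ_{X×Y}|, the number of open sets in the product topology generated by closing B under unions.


Basis B = {∅ × ∅, {1} × {μ}, {2} × {μ}, {1} × {κ, μ}, {1, 2} × {μ}, {2} × {κ, μ}, {1} × {κ, λ, μ}, {2} × {κ, λ, μ}, {1, 2} × {κ, μ}, {1, 2} × {κ, λ, μ}}; |τ_{X×Y}| = 16.

Enumerate products U × V with U ∈ τ_X, V ∈ τ_Y (deduplicated):
  ∅ × ∅ = {} (∅)
  {1} × {μ} = {(1,μ)}
  {2} × {μ} = {(2,μ)}
  {1} × {κ, μ} = {(1,κ), (1,μ)}
  {1, 2} × {μ} = {(1,μ), (2,μ)}
  {2} × {κ, μ} = {(2,κ), (2,μ)}
  {1} × {κ, λ, μ} = {(1,κ), (1,λ), (1,μ)}
  {2} × {κ, λ, μ} = {(2,κ), (2,λ), (2,μ)}
  {1, 2} × {κ, μ} = {(1,κ), (1,μ), (2,κ), (2,μ)}
  {1, 2} × {κ, λ, μ} = {(1,κ), (1,λ), (1,μ), (2,κ), (2,λ), (2,μ)}
These 10 distinct sets form the basis B.
Close under arbitrary unions to get τ_{X×Y}; counting gives |τ_{X×Y}| = 16.


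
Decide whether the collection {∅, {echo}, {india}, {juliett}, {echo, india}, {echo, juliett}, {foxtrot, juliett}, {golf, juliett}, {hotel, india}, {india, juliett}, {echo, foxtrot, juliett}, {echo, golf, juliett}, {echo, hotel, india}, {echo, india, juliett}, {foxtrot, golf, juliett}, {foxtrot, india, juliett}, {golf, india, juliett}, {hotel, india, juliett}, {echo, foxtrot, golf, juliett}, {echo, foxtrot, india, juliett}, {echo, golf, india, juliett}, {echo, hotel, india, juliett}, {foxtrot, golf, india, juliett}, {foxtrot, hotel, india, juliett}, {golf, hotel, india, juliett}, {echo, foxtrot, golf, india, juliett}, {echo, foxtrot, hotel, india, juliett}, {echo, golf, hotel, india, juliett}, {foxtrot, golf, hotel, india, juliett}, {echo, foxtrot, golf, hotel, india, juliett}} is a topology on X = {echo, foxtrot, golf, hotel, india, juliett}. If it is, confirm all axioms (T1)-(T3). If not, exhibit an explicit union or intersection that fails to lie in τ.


τ IS a topology on X.

Axiom (T1): ∅ ∈ τ? Yes; X ∈ τ? Yes.
Axiom (T2/T3): check pairwise unions and intersections of members of τ.
All pairwise intersections and unions checked — each lies in τ. Therefore τ satisfies (T1), (T2), (T3): it IS a topology on X.


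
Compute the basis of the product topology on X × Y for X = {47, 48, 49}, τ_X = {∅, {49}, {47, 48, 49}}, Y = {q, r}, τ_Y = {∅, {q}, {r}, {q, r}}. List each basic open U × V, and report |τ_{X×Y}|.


Basis B = {∅ × ∅, {49} × {q}, {49} × {r}, {49} × {q, r}, {47, 48, 49} × {q}, {47, 48, 49} × {r}, {47, 48, 49} × {q, r}}; |τ_{X×Y}| = 9.

Enumerate products U × V with U ∈ τ_X, V ∈ τ_Y (deduplicated):
  ∅ × ∅ = {} (∅)
  {49} × {q} = {(49,q)}
  {49} × {r} = {(49,r)}
  {49} × {q, r} = {(49,q), (49,r)}
  {47, 48, 49} × {q} = {(47,q), (48,q), (49,q)}
  {47, 48, 49} × {r} = {(47,r), (48,r), (49,r)}
  {47, 48, 49} × {q, r} = {(47,q), (47,r), (48,q), (48,r), (49,q), (49,r)}
These 7 distinct sets form the basis B.
Close under arbitrary unions to get τ_{X×Y}; counting gives |τ_{X×Y}| = 9.


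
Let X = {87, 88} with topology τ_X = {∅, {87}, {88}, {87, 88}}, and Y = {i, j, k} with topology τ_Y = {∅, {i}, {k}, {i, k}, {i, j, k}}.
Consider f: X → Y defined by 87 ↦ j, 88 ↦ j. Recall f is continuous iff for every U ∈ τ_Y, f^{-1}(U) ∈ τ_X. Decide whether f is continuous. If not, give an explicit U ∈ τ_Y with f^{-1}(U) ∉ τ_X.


f IS continuous.

Compute f^{-1}(U) for each U ∈ τ_Y:
  U = ∅: f^{-1}(U) = ∅ ∈ τ_X ✓.
  U = {i}: f^{-1}(U) = ∅ ∈ τ_X ✓.
  U = {k}: f^{-1}(U) = ∅ ∈ τ_X ✓.
  U = {i, k}: f^{-1}(U) = ∅ ∈ τ_X ✓.
  U = {i, j, k}: f^{-1}(U) = {87, 88} ∈ τ_X ✓.
Every preimage lies in τ_X, so f IS continuous.


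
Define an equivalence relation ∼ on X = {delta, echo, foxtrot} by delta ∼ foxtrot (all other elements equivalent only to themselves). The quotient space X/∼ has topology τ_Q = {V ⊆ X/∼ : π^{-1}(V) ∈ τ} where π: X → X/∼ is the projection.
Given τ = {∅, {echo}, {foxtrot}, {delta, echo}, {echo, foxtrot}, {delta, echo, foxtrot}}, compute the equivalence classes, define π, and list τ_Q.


X/∼ = {[delta=foxtrot], [echo]}; |τ_Q| = 3.

Equivalence classes: [delta=foxtrot], [echo].
Quotient map π: X → X/∼ sends delta ↦ [delta=foxtrot], echo ↦ [echo], foxtrot ↦ [delta=foxtrot].
For each subset V ⊆ X/∼, compute π^{-1}(V) ⊆ X and check whether π^{-1}(V) ∈ τ. V is open in τ_Q iff π^{-1}(V) ∈ τ.
  V = {}: π^{-1}(V) = ∅ ∈ τ ✓.
  V = {[delta=foxtrot]}: π^{-1}(V) = {delta, foxtrot} ∉ τ ✗.
  V = {[echo]}: π^{-1}(V) = {echo} ∈ τ ✓.
  V = {[delta=foxtrot], [echo]}: π^{-1}(V) = {delta, echo, foxtrot} ∈ τ ✓.
Open sets in the quotient: τ_Q = {{}, {[echo]}, {[delta=foxtrot], [echo]}} (3 elements).


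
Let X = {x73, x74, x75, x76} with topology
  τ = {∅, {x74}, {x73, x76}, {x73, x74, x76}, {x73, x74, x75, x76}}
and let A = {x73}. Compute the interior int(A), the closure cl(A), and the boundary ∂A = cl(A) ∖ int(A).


int(A) = ∅, cl(A) = {x73, x75, x76}, ∂A = {x73, x75, x76}.

Closed sets in (X, τ) are complements of opens:
  closed(X, τ) = {∅, {x75}, {x74, x75}, {x73, x75, x76}, {x73, x74, x75, x76}}.
int(A) = ⋃ {U ∈ τ : U ⊆ A}. Opens contained in A: ∅.
Taking the union of these: int(A) = ∅.
cl(A) = ⋂ {C closed : A ⊆ C}. Closed sets containing A: {x73, x75, x76}, {x73, x74, x75, x76}.
Intersecting these: cl(A) = {x73, x75, x76}.
∂A = cl(A) ∖ int(A) = {x73, x75, x76} ∖ ∅ = {x73, x75, x76}.


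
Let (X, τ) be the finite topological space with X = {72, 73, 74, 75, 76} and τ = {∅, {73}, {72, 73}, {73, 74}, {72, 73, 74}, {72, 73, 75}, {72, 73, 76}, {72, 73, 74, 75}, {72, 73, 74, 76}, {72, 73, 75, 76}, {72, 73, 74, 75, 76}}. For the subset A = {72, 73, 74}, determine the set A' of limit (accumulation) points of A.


A' = {72, 74, 75, 76}

For each x ∈ X, list the open sets U ∈ τ with x ∈ U, then check whether U ∩ (A ∖ {x}) ≠ ∅ for every such U.
  x = 72: opens ∋ x are {72, 73}, {72, 73, 74}, {72, 73, 75}, {72, 73, 76}, {72, 73, 74, 75}, {72, 73, 74, 76}, {72, 73, 75, 76}, {72, 73, 74, 75, 76}; each meets A ∖ {72}, so x IS a limit point.
  x = 73: open {73} ∋ x has {73} ∩ (A ∖ {73}) = ∅, so x is NOT a limit point.
  x = 74: opens ∋ x are {73, 74}, {72, 73, 74}, {72, 73, 74, 75}, {72, 73, 74, 76}, {72, 73, 74, 75, 76}; each meets A ∖ {74}, so x IS a limit point.
  x = 75: opens ∋ x are {72, 73, 75}, {72, 73, 74, 75}, {72, 73, 75, 76}, {72, 73, 74, 75, 76}; each meets A ∖ {75}, so x IS a limit point.
  x = 76: opens ∋ x are {72, 73, 76}, {72, 73, 74, 76}, {72, 73, 75, 76}, {72, 73, 74, 75, 76}; each meets A ∖ {76}, so x IS a limit point.
Collecting: A' = {72, 74, 75, 76}.


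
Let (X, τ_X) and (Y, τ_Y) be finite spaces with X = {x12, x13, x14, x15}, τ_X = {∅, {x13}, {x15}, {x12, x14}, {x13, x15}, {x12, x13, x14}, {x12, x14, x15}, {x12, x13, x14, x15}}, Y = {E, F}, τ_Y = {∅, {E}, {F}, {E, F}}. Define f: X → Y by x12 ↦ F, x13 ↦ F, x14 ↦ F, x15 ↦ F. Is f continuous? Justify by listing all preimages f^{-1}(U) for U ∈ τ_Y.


f IS continuous.

Compute f^{-1}(U) for each U ∈ τ_Y:
  U = ∅: f^{-1}(U) = ∅ ∈ τ_X ✓.
  U = {E}: f^{-1}(U) = ∅ ∈ τ_X ✓.
  U = {F}: f^{-1}(U) = {x12, x13, x14, x15} ∈ τ_X ✓.
  U = {E, F}: f^{-1}(U) = {x12, x13, x14, x15} ∈ τ_X ✓.
Every preimage lies in τ_X, so f IS continuous.


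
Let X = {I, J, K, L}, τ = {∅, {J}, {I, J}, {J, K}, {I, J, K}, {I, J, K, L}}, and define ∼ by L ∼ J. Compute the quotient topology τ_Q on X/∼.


X/∼ = {[I], [J=L], [K]}; |τ_Q| = 2.

Equivalence classes: [I], [J=L], [K].
Quotient map π: X → X/∼ sends I ↦ [I], J ↦ [J=L], K ↦ [K], L ↦ [J=L].
For each subset V ⊆ X/∼, compute π^{-1}(V) ⊆ X and check whether π^{-1}(V) ∈ τ. V is open in τ_Q iff π^{-1}(V) ∈ τ.
  V = {}: π^{-1}(V) = ∅ ∈ τ ✓.
  V = {[I]}: π^{-1}(V) = {I} ∉ τ ✗.
  V = {[J=L]}: π^{-1}(V) = {J, L} ∉ τ ✗.
  V = {[I], [J=L]}: π^{-1}(V) = {I, J, L} ∉ τ ✗.
  V = {[K]}: π^{-1}(V) = {K} ∉ τ ✗.
  V = {[I], [K]}: π^{-1}(V) = {I, K} ∉ τ ✗.
  V = {[J=L], [K]}: π^{-1}(V) = {J, K, L} ∉ τ ✗.
  V = {[I], [J=L], [K]}: π^{-1}(V) = {I, J, K, L} ∈ τ ✓.
Open sets in the quotient: τ_Q = {{}, {[I], [J=L], [K]}} (2 elements).


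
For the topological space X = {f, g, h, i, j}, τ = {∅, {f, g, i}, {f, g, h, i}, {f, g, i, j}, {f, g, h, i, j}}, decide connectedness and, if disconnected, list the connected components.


(X, τ) is connected.

Find clopen sets (U ∈ τ with X ∖ U ∈ τ):
  U = ∅, X ∖ U = {f, g, h, i, j} — both open, so U is clopen.
  U = {f, g, h, i, j}, X ∖ U = ∅ — both open, so U is clopen.
Only trivial clopens (∅ and X) exist, so (X, τ) is connected.
Compute connected components by grouping points that agree on all clopens:
  component: {f, g, h, i, j}


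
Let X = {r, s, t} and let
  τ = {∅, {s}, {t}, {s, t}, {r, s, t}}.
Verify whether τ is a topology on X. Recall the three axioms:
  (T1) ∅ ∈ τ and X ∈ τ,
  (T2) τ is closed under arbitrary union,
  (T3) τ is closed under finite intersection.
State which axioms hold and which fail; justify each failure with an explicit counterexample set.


τ IS a topology on X.

Axiom (T1): ∅ ∈ τ? Yes; X ∈ τ? Yes.
Axiom (T2/T3): check pairwise unions and intersections of members of τ.
All pairwise intersections and unions checked — each lies in τ. Therefore τ satisfies (T1), (T2), (T3): it IS a topology on X.


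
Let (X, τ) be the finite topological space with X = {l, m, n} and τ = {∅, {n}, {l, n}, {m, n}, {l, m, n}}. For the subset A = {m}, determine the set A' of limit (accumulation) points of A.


A' = ∅

For each x ∈ X, list the open sets U ∈ τ with x ∈ U, then check whether U ∩ (A ∖ {x}) ≠ ∅ for every such U.
  x = l: open {l, n} ∋ x has {l, n} ∩ (A ∖ {l}) = ∅, so x is NOT a limit point.
  x = m: open {m, n} ∋ x has {m, n} ∩ (A ∖ {m}) = ∅, so x is NOT a limit point.
  x = n: open {n} ∋ x has {n} ∩ (A ∖ {n}) = ∅, so x is NOT a limit point.
Collecting: A' = ∅.


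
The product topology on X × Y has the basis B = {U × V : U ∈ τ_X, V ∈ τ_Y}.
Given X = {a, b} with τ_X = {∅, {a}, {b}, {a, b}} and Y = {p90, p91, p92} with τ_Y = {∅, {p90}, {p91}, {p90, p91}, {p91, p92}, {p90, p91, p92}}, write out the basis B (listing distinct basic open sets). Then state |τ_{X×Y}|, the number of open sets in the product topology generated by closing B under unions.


Basis B = {∅ × ∅, {a} × {p90}, {a} × {p91}, {b} × {p90}, {b} × {p91}, {a} × {p90, p91}, {a, b} × {p90}, {a} × {p91, p92}, {a, b} × {p91}, {b} × {p90, p91}, {b} × {p91, p92}, {a} × {p90, p91, p92}, {b} × {p90, p91, p92}, {a, b} × {p90, p91}, {a, b} × {p91, p92}, {a, b} × {p90, p91, p92}}; |τ_{X×Y}| = 36.

Enumerate products U × V with U ∈ τ_X, V ∈ τ_Y (deduplicated):
  ∅ × ∅ = {} (∅)
  {a} × {p90} = {(a,p90)}
  {a} × {p91} = {(a,p91)}
  {b} × {p90} = {(b,p90)}
  {b} × {p91} = {(b,p91)}
  {a} × {p90, p91} = {(a,p90), (a,p91)}
  {a, b} × {p90} = {(a,p90), (b,p90)}
  {a} × {p91, p92} = {(a,p91), (a,p92)}
  {a, b} × {p91} = {(a,p91), (b,p91)}
  {b} × {p90, p91} = {(b,p90), (b,p91)}
  {b} × {p91, p92} = {(b,p91), (b,p92)}
  {a} × {p90, p91, p92} = {(a,p90), (a,p91), (a,p92)}
  {b} × {p90, p91, p92} = {(b,p90), (b,p91), (b,p92)}
  {a, b} × {p90, p91} = {(a,p90), (a,p91), (b,p90), (b,p91)}
  {a, b} × {p91, p92} = {(a,p91), (a,p92), (b,p91), (b,p92)}
  {a, b} × {p90, p91, p92} = {(a,p90), (a,p91), (a,p92), (b,p90), (b,p91), (b,p92)}
These 16 distinct sets form the basis B.
Close under arbitrary unions to get τ_{X×Y}; counting gives |τ_{X×Y}| = 36.


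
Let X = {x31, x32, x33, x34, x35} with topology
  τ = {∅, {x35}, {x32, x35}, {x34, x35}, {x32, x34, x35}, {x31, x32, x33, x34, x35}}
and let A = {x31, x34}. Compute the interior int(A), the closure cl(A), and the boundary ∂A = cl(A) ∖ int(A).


int(A) = ∅, cl(A) = {x31, x33, x34}, ∂A = {x31, x33, x34}.

Closed sets in (X, τ) are complements of opens:
  closed(X, τ) = {∅, {x31, x33}, {x31, x32, x33}, {x31, x33, x34}, {x31, x32, x33, x34}, {x31, x32, x33, x34, x35}}.
int(A) = ⋃ {U ∈ τ : U ⊆ A}. Opens contained in A: ∅.
Taking the union of these: int(A) = ∅.
cl(A) = ⋂ {C closed : A ⊆ C}. Closed sets containing A: {x31, x33, x34}, {x31, x32, x33, x34}, {x31, x32, x33, x34, x35}.
Intersecting these: cl(A) = {x31, x33, x34}.
∂A = cl(A) ∖ int(A) = {x31, x33, x34} ∖ ∅ = {x31, x33, x34}.


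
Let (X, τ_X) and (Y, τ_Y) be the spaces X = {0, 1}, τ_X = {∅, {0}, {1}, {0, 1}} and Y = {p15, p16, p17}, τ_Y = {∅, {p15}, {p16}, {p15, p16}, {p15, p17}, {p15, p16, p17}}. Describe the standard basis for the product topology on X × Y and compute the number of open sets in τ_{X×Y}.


Basis B = {∅ × ∅, {0} × {p15}, {0} × {p16}, {1} × {p15}, {1} × {p16}, {0} × {p15, p16}, {0} × {p15, p17}, {0, 1} × {p15}, {0, 1} × {p16}, {1} × {p15, p16}, {1} × {p15, p17}, {0} × {p15, p16, p17}, {1} × {p15, p16, p17}, {0, 1} × {p15, p16}, {0, 1} × {p15, p17}, {0, 1} × {p15, p16, p17}}; |τ_{X×Y}| = 36.

Enumerate products U × V with U ∈ τ_X, V ∈ τ_Y (deduplicated):
  ∅ × ∅ = {} (∅)
  {0} × {p15} = {(0,p15)}
  {0} × {p16} = {(0,p16)}
  {1} × {p15} = {(1,p15)}
  {1} × {p16} = {(1,p16)}
  {0} × {p15, p16} = {(0,p15), (0,p16)}
  {0} × {p15, p17} = {(0,p15), (0,p17)}
  {0, 1} × {p15} = {(0,p15), (1,p15)}
  {0, 1} × {p16} = {(0,p16), (1,p16)}
  {1} × {p15, p16} = {(1,p15), (1,p16)}
  {1} × {p15, p17} = {(1,p15), (1,p17)}
  {0} × {p15, p16, p17} = {(0,p15), (0,p16), (0,p17)}
  {1} × {p15, p16, p17} = {(1,p15), (1,p16), (1,p17)}
  {0, 1} × {p15, p16} = {(0,p15), (0,p16), (1,p15), (1,p16)}
  {0, 1} × {p15, p17} = {(0,p15), (0,p17), (1,p15), (1,p17)}
  {0, 1} × {p15, p16, p17} = {(0,p15), (0,p16), (0,p17), (1,p15), (1,p16), (1,p17)}
These 16 distinct sets form the basis B.
Close under arbitrary unions to get τ_{X×Y}; counting gives |τ_{X×Y}| = 36.


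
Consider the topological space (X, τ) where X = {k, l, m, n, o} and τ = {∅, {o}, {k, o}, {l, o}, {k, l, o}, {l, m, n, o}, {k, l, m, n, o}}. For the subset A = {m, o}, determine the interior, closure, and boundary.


int(A) = {o}, cl(A) = {k, l, m, n, o}, ∂A = {k, l, m, n}.

Closed sets in (X, τ) are complements of opens:
  closed(X, τ) = {∅, {k}, {m, n}, {k, m, n}, {l, m, n}, {k, l, m, n}, {k, l, m, n, o}}.
int(A) = ⋃ {U ∈ τ : U ⊆ A}. Opens contained in A: ∅, {o}.
Taking the union of these: int(A) = {o}.
cl(A) = ⋂ {C closed : A ⊆ C}. Closed sets containing A: {k, l, m, n, o}.
Intersecting these: cl(A) = {k, l, m, n, o}.
∂A = cl(A) ∖ int(A) = {k, l, m, n, o} ∖ {o} = {k, l, m, n}.


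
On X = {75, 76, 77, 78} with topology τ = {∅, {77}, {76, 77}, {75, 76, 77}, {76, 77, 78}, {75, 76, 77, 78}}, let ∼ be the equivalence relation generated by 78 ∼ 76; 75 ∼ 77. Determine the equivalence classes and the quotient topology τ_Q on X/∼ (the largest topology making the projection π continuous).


X/∼ = {[75=77], [76=78]}; |τ_Q| = 2.

Equivalence classes: [75=77], [76=78].
Quotient map π: X → X/∼ sends 75 ↦ [75=77], 76 ↦ [76=78], 77 ↦ [75=77], 78 ↦ [76=78].
For each subset V ⊆ X/∼, compute π^{-1}(V) ⊆ X and check whether π^{-1}(V) ∈ τ. V is open in τ_Q iff π^{-1}(V) ∈ τ.
  V = {}: π^{-1}(V) = ∅ ∈ τ ✓.
  V = {[75=77]}: π^{-1}(V) = {75, 77} ∉ τ ✗.
  V = {[76=78]}: π^{-1}(V) = {76, 78} ∉ τ ✗.
  V = {[75=77], [76=78]}: π^{-1}(V) = {75, 76, 77, 78} ∈ τ ✓.
Open sets in the quotient: τ_Q = {{}, {[75=77], [76=78]}} (2 elements).


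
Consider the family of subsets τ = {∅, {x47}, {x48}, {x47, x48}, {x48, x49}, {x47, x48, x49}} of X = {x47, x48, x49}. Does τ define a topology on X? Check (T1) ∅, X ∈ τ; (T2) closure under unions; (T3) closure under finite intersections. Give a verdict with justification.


τ IS a topology on X.

Axiom (T1): ∅ ∈ τ? Yes; X ∈ τ? Yes.
Axiom (T2/T3): check pairwise unions and intersections of members of τ.
All pairwise intersections and unions checked — each lies in τ. Therefore τ satisfies (T1), (T2), (T3): it IS a topology on X.


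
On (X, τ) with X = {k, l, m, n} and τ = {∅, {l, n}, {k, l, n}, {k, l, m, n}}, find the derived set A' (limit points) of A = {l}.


A' = {k, m, n}

For each x ∈ X, list the open sets U ∈ τ with x ∈ U, then check whether U ∩ (A ∖ {x}) ≠ ∅ for every such U.
  x = k: opens ∋ x are {k, l, n}, {k, l, m, n}; each meets A ∖ {k}, so x IS a limit point.
  x = l: open {l, n} ∋ x has {l, n} ∩ (A ∖ {l}) = ∅, so x is NOT a limit point.
  x = m: opens ∋ x are {k, l, m, n}; each meets A ∖ {m}, so x IS a limit point.
  x = n: opens ∋ x are {l, n}, {k, l, n}, {k, l, m, n}; each meets A ∖ {n}, so x IS a limit point.
Collecting: A' = {k, m, n}.


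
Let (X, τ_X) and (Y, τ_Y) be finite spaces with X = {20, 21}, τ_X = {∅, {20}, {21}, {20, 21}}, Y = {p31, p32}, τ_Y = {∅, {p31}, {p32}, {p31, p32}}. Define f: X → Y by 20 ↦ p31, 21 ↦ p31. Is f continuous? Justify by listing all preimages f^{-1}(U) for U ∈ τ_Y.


f IS continuous.

Compute f^{-1}(U) for each U ∈ τ_Y:
  U = ∅: f^{-1}(U) = ∅ ∈ τ_X ✓.
  U = {p31}: f^{-1}(U) = {20, 21} ∈ τ_X ✓.
  U = {p32}: f^{-1}(U) = ∅ ∈ τ_X ✓.
  U = {p31, p32}: f^{-1}(U) = {20, 21} ∈ τ_X ✓.
Every preimage lies in τ_X, so f IS continuous.


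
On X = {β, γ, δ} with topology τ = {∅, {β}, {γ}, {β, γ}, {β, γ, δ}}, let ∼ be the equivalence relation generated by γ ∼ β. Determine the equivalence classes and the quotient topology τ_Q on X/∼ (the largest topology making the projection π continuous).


X/∼ = {[β=γ], [δ]}; |τ_Q| = 3.

Equivalence classes: [β=γ], [δ].
Quotient map π: X → X/∼ sends β ↦ [β=γ], γ ↦ [β=γ], δ ↦ [δ].
For each subset V ⊆ X/∼, compute π^{-1}(V) ⊆ X and check whether π^{-1}(V) ∈ τ. V is open in τ_Q iff π^{-1}(V) ∈ τ.
  V = {}: π^{-1}(V) = ∅ ∈ τ ✓.
  V = {[β=γ]}: π^{-1}(V) = {β, γ} ∈ τ ✓.
  V = {[δ]}: π^{-1}(V) = {δ} ∉ τ ✗.
  V = {[β=γ], [δ]}: π^{-1}(V) = {β, γ, δ} ∈ τ ✓.
Open sets in the quotient: τ_Q = {{}, {[β=γ]}, {[β=γ], [δ]}} (3 elements).


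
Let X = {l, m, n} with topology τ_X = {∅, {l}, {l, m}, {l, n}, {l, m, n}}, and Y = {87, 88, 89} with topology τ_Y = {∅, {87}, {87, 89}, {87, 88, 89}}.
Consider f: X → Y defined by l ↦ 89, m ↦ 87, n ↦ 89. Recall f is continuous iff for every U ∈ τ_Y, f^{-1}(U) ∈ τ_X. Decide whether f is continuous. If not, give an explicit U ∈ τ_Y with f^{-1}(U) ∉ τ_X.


f is NOT continuous.

Compute f^{-1}(U) for each U ∈ τ_Y:
  U = ∅: f^{-1}(U) = ∅ ∈ τ_X ✓.
  U = {87}: f^{-1}(U) = {m} ∉ τ_X ✗.
  U = {87, 89}: f^{-1}(U) = {l, m, n} ∈ τ_X ✓.
  U = {87, 88, 89}: f^{-1}(U) = {l, m, n} ∈ τ_X ✓.
Found U = {87} with f^{-1}(U) = {m} not in τ_X. Therefore f is NOT continuous.


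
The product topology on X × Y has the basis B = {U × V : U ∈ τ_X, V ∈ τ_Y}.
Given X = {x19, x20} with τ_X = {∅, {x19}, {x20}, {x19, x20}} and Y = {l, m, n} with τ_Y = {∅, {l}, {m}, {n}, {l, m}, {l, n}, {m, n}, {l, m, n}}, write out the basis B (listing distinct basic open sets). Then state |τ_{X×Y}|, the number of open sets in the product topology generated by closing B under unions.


Basis B = {∅ × ∅, {x19} × {l}, {x19} × {m}, {x19} × {n}, {x20} × {l}, {x20} × {m}, {x20} × {n}, {x19} × {l, m}, {x19} × {l, n}, {x19, x20} × {l}, {x19} × {m, n}, {x19, x20} × {m}, {x19, x20} × {n}, {x20} × {l, m}, {x20} × {l, n}, {x20} × {m, n}, {x19} × {l, m, n}, {x20} × {l, m, n}, {x19, x20} × {l, m}, {x19, x20} × {l, n}, {x19, x20} × {m, n}, {x19, x20} × {l, m, n}}; |τ_{X×Y}| = 64.

Enumerate products U × V with U ∈ τ_X, V ∈ τ_Y (deduplicated):
  ∅ × ∅ = {} (∅)
  {x19} × {l} = {(x19,l)}
  {x19} × {m} = {(x19,m)}
  {x19} × {n} = {(x19,n)}
  {x20} × {l} = {(x20,l)}
  {x20} × {m} = {(x20,m)}
  {x20} × {n} = {(x20,n)}
  {x19} × {l, m} = {(x19,l), (x19,m)}
  {x19} × {l, n} = {(x19,l), (x19,n)}
  {x19, x20} × {l} = {(x19,l), (x20,l)}
  {x19} × {m, n} = {(x19,m), (x19,n)}
  {x19, x20} × {m} = {(x19,m), (x20,m)}
  {x19, x20} × {n} = {(x19,n), (x20,n)}
  {x20} × {l, m} = {(x20,l), (x20,m)}
  {x20} × {l, n} = {(x20,l), (x20,n)}
  {x20} × {m, n} = {(x20,m), (x20,n)}
  {x19} × {l, m, n} = {(x19,l), (x19,m), (x19,n)}
  {x20} × {l, m, n} = {(x20,l), (x20,m), (x20,n)}
  {x19, x20} × {l, m} = {(x19,l), (x19,m), (x20,l), (x20,m)}
  {x19, x20} × {l, n} = {(x19,l), (x19,n), (x20,l), (x20,n)}
  {x19, x20} × {m, n} = {(x19,m), (x19,n), (x20,m), (x20,n)}
  {x19, x20} × {l, m, n} = {(x19,l), (x19,m), (x19,n), (x20,l), (x20,m), (x20,n)}
These 22 distinct sets form the basis B.
Close under arbitrary unions to get τ_{X×Y}; counting gives |τ_{X×Y}| = 64.


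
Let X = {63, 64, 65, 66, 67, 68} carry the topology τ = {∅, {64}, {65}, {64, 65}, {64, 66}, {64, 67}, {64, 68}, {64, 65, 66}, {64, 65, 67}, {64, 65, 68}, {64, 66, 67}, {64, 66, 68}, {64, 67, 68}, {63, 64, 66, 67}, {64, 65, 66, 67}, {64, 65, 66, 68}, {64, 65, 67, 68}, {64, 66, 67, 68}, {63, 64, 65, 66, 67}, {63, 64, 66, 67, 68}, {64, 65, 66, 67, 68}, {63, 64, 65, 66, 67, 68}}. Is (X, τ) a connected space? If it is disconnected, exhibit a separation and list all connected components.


(X, τ) is disconnected; components = [{65}, {63, 64, 66, 67, 68}].

Find clopen sets (U ∈ τ with X ∖ U ∈ τ):
  U = ∅, X ∖ U = {63, 64, 65, 66, 67, 68} — both open, so U is clopen.
  U = {65}, X ∖ U = {63, 64, 66, 67, 68} — both open, so U is clopen.
  U = {63, 64, 66, 67, 68}, X ∖ U = {65} — both open, so U is clopen.
  U = {63, 64, 65, 66, 67, 68}, X ∖ U = ∅ — both open, so U is clopen.
Nontrivial clopen(s) exist: e.g. {63, 64, 66, 67, 68}. So (X, τ) is disconnected.
Compute connected components by grouping points that agree on all clopens:
  component: {65}
  component: {63, 64, 66, 67, 68}


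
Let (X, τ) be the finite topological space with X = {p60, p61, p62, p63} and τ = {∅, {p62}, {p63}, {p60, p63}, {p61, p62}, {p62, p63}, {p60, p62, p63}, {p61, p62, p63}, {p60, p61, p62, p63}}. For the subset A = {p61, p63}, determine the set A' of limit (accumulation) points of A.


A' = {p60}

For each x ∈ X, list the open sets U ∈ τ with x ∈ U, then check whether U ∩ (A ∖ {x}) ≠ ∅ for every such U.
  x = p60: opens ∋ x are {p60, p63}, {p60, p62, p63}, {p60, p61, p62, p63}; each meets A ∖ {p60}, so x IS a limit point.
  x = p61: open {p61, p62} ∋ x has {p61, p62} ∩ (A ∖ {p61}) = ∅, so x is NOT a limit point.
  x = p62: open {p62} ∋ x has {p62} ∩ (A ∖ {p62}) = ∅, so x is NOT a limit point.
  x = p63: open {p63} ∋ x has {p63} ∩ (A ∖ {p63}) = ∅, so x is NOT a limit point.
Collecting: A' = {p60}.


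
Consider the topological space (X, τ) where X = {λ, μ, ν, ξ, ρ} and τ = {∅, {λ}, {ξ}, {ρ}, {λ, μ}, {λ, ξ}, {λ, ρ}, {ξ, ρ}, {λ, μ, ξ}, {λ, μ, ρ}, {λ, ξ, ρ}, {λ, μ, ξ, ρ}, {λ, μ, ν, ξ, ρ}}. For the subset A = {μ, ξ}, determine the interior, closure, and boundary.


int(A) = {ξ}, cl(A) = {μ, ν, ξ}, ∂A = {μ, ν}.

Closed sets in (X, τ) are complements of opens:
  closed(X, τ) = {∅, {ν}, {μ, ν}, {ν, ξ}, {ν, ρ}, {λ, μ, ν}, {μ, ν, ξ}, {μ, ν, ρ}, {ν, ξ, ρ}, {λ, μ, ν, ξ}, {λ, μ, ν, ρ}, {μ, ν, ξ, ρ}, {λ, μ, ν, ξ, ρ}}.
int(A) = ⋃ {U ∈ τ : U ⊆ A}. Opens contained in A: ∅, {ξ}.
Taking the union of these: int(A) = {ξ}.
cl(A) = ⋂ {C closed : A ⊆ C}. Closed sets containing A: {μ, ν, ξ}, {λ, μ, ν, ξ}, {μ, ν, ξ, ρ}, {λ, μ, ν, ξ, ρ}.
Intersecting these: cl(A) = {μ, ν, ξ}.
∂A = cl(A) ∖ int(A) = {μ, ν, ξ} ∖ {ξ} = {μ, ν}.


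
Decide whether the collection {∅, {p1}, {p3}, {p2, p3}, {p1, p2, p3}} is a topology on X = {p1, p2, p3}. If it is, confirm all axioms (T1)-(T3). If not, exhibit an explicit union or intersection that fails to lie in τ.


τ is NOT a topology on X.

Axiom (T1): ∅ ∈ τ? Yes; X ∈ τ? Yes.
Axiom (T2/T3): check pairwise unions and intersections of members of τ.
Counterexample for (T2): {p1} ∪ {p3} = {p1, p3} ∉ τ. Therefore τ is NOT a topology.


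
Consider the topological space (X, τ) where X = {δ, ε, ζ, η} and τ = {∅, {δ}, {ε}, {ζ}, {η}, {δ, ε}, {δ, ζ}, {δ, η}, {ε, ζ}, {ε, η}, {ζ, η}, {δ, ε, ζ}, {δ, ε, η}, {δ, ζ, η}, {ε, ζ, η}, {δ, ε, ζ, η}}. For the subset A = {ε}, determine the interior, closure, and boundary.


int(A) = {ε}, cl(A) = {ε}, ∂A = ∅.

Closed sets in (X, τ) are complements of opens:
  closed(X, τ) = {∅, {δ}, {ε}, {ζ}, {η}, {δ, ε}, {δ, ζ}, {δ, η}, {ε, ζ}, {ε, η}, {ζ, η}, {δ, ε, ζ}, {δ, ε, η}, {δ, ζ, η}, {ε, ζ, η}, {δ, ε, ζ, η}}.
int(A) = ⋃ {U ∈ τ : U ⊆ A}. Opens contained in A: ∅, {ε}.
Taking the union of these: int(A) = {ε}.
cl(A) = ⋂ {C closed : A ⊆ C}. Closed sets containing A: {ε}, {δ, ε}, {ε, ζ}, {ε, η}, {δ, ε, ζ}, {δ, ε, η}, {ε, ζ, η}, {δ, ε, ζ, η}.
Intersecting these: cl(A) = {ε}.
∂A = cl(A) ∖ int(A) = {ε} ∖ {ε} = ∅.


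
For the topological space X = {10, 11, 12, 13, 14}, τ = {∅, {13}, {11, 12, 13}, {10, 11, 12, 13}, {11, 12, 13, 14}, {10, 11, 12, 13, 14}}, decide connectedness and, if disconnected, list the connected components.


(X, τ) is connected.

Find clopen sets (U ∈ τ with X ∖ U ∈ τ):
  U = ∅, X ∖ U = {10, 11, 12, 13, 14} — both open, so U is clopen.
  U = {10, 11, 12, 13, 14}, X ∖ U = ∅ — both open, so U is clopen.
Only trivial clopens (∅ and X) exist, so (X, τ) is connected.
Compute connected components by grouping points that agree on all clopens:
  component: {10, 11, 12, 13, 14}
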